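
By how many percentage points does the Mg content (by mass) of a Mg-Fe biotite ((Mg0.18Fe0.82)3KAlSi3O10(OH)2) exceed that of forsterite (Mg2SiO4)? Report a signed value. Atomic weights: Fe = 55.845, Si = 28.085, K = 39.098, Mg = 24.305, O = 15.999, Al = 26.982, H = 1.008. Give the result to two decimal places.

-31.90 percentage points

First mineral: 13.125 g Mg in 494.842 g formula = 2.65 wt% Mg.
Second mineral: 48.610 g Mg in 140.691 g formula = 34.55 wt% Mg.
2.65% − 34.55% gives a difference of -31.90 percentage points.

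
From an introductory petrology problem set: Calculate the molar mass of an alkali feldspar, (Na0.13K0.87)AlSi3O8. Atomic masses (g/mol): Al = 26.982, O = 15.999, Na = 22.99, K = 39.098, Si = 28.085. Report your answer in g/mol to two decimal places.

276.23 g/mol

Na: 0.13 × 22.99 = 2.9887
K: 0.87 × 39.098 = 34.0153
Al: 1 × 26.982 = 26.9820
Si: 3 × 28.085 = 84.2550
O: 8 × 15.999 = 127.9920
Summing the contributions gives the formula mass.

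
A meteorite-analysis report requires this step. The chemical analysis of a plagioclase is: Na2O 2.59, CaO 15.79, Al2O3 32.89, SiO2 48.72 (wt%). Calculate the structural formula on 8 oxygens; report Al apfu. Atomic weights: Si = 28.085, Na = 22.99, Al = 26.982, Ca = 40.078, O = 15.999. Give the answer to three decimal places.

1.772 Al apfu

2.59 wt% Na2O ÷ 61.979 g/mol = 0.04179 mol, giving 0.08358 Na and 0.04179 O.
15.79 wt% CaO ÷ 56.077 g/mol = 0.28158 mol, giving 0.28158 Ca and 0.28158 O.
32.89 wt% Al2O3 ÷ 101.961 g/mol = 0.32257 mol, giving 0.64514 Al and 0.96771 O.
48.72 wt% SiO2 ÷ 60.083 g/mol = 0.81088 mol, giving 0.81088 Si and 1.62176 O.
Oxygen sums to 2.91284; scaling by 8/2.91284 = 2.74646 puts the formula on 8 O.
Al: 0.64514 × 2.74646 = 1.772 atoms per formula unit.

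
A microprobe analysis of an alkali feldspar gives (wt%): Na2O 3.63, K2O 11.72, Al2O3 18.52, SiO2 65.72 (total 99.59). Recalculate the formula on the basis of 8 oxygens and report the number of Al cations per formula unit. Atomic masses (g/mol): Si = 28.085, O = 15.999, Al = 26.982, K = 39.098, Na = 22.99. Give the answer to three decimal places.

0.997 Al apfu

3.63 wt% Na2O ÷ 61.979 g/mol = 0.05857 mol, giving 0.11714 Na and 0.05857 O.
11.72 wt% K2O ÷ 94.195 g/mol = 0.12442 mol, giving 0.24884 K and 0.12442 O.
18.52 wt% Al2O3 ÷ 101.961 g/mol = 0.18164 mol, giving 0.36328 Al and 0.54492 O.
65.72 wt% SiO2 ÷ 60.083 g/mol = 1.09382 mol, giving 1.09382 Si and 2.18764 O.
Oxygen sums to 2.91555; scaling by 8/2.91555 = 2.74391 puts the formula on 8 O.
Al: 0.36328 × 2.74391 = 0.997 atoms per formula unit.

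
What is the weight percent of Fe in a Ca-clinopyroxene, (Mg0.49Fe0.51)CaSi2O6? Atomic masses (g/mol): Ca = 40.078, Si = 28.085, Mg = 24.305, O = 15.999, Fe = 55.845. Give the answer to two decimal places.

M((Mg0.49Fe0.51)CaSi2O6) = 232.632 g/mol.
Fe contributes 0.51 × 55.845 = 28.481 g per mole.
28.481/232.632 = 0.1224 → 12.24%.

12.24 wt%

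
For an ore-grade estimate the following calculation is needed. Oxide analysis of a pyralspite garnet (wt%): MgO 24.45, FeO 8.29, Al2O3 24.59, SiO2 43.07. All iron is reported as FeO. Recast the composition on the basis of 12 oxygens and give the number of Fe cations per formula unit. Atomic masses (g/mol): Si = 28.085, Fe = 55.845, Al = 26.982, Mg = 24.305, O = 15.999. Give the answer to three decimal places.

0.481 Fe apfu

24.45 wt% MgO ÷ 40.304 g/mol = 0.60664 mol, giving 0.60664 Mg and 0.60664 O.
8.29 wt% FeO ÷ 71.844 g/mol = 0.11539 mol, giving 0.11539 Fe and 0.11539 O.
24.59 wt% Al2O3 ÷ 101.961 g/mol = 0.24117 mol, giving 0.48234 Al and 0.72351 O.
43.07 wt% SiO2 ÷ 60.083 g/mol = 0.71684 mol, giving 0.71684 Si and 1.43368 O.
Oxygen sums to 2.87922; scaling by 12/2.87922 = 4.16780 puts the formula on 12 O.
Fe: 0.11539 × 4.16780 = 0.481 atoms per formula unit.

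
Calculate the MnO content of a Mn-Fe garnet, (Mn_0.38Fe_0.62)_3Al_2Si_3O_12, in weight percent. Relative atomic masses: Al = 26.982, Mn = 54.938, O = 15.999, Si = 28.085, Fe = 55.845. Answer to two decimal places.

Molar mass of (Mn_0.38Fe_0.62)_3Al_2Si_3O_12 = 1.14·54.938 + 1.86·55.845 + 2·26.982 + 3·28.085 + 12·15.999 = 496.708 g/mol.
Each formula unit contains 1.14 Mn, equivalent to 1.14/1 = 1.1400 mol MnO.
M(MnO) = 1×54.938 + 1×15.999 = 70.937 g/mol.
Mass of MnO per formula unit = 1.1400 × 70.937 = 80.868 g.
MnO wt% = 80.868 / 496.708 × 100 = 16.28%.

16.28 wt%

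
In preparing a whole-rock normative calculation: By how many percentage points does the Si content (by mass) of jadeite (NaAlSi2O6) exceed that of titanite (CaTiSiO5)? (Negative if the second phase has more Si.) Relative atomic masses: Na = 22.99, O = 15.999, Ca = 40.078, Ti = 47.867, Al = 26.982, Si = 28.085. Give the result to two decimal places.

Si in NaAlSi2O6: molar mass 202.136 g/mol; 2×28.085 = 56.170 g → 27.79 wt%.
Si in CaTiSiO5: molar mass 196.025 g/mol; 1×28.085 = 28.085 g → 14.33 wt%.
Difference = 27.79 − 14.33 = 13.46 percentage points.

13.46 percentage points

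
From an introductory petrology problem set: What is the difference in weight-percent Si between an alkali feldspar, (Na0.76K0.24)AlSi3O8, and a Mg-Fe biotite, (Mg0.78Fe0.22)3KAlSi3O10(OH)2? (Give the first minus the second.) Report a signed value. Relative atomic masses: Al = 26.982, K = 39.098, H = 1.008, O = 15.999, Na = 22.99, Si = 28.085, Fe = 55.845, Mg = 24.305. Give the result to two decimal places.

12.43 percentage points

M((Na0.76K0.24)AlSi3O8) = 266.085 g/mol, so wt% Si = 84.255/266.085 × 100 = 31.66%.
M((Mg0.78Fe0.22)3KAlSi3O10(OH)2) = 438.070 g/mol, so wt% Si = 84.255/438.070 × 100 = 19.23%.
31.66 − 19.23 = 12.43 pp.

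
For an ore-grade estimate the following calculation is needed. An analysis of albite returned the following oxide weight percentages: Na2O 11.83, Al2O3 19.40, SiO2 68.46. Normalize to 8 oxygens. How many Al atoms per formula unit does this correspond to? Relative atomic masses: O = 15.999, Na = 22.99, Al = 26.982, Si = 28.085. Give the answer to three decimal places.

11.83 wt% Na2O ÷ 61.979 g/mol = 0.19087 mol, giving 0.38174 Na and 0.19087 O.
19.40 wt% Al2O3 ÷ 101.961 g/mol = 0.19027 mol, giving 0.38054 Al and 0.57081 O.
68.46 wt% SiO2 ÷ 60.083 g/mol = 1.13942 mol, giving 1.13942 Si and 2.27884 O.
Oxygen sums to 3.04052; scaling by 8/3.04052 = 2.63113 puts the formula on 8 O.
Al: 0.38054 × 2.63113 = 1.001 atoms per formula unit.

1.001 Al apfu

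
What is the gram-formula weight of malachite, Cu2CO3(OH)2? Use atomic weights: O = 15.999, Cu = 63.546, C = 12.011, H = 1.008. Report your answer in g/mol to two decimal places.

221.11 g/mol

The formula mass is the sum 2(63.546) + 1(12.011) + 5(15.999) + 2(1.008).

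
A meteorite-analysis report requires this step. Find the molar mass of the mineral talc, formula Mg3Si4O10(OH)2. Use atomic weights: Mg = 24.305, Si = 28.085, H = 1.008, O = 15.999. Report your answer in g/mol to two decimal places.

379.26 g/mol

M = 3(24.305) + 4(28.085) + 12(15.999) + 2(1.008)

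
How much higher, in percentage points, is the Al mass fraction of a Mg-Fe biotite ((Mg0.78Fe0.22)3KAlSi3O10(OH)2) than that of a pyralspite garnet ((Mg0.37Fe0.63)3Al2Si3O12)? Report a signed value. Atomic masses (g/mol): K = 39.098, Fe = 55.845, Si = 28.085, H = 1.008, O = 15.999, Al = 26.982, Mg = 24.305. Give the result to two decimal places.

First mineral: 26.982 g Al in 438.070 g formula = 6.16 wt% Al.
Second mineral: 53.964 g Al in 462.733 g formula = 11.66 wt% Al.
6.16% − 11.66% gives a difference of -5.50 percentage points.

-5.50 percentage points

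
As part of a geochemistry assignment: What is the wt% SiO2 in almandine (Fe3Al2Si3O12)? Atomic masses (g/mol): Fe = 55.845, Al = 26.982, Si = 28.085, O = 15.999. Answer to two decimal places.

Molar mass of Fe3Al2Si3O12 = 3×55.845 + 2×26.982 + 3×28.085 + 12×15.999 = 497.742 g/mol.
Each formula unit contains 3 Si, equivalent to 3/1 = 3.0000 mol SiO2.
M(SiO2) = 1×28.085 + 2×15.999 = 60.083 g/mol.
Mass of SiO2 per formula unit = 3.0000 × 60.083 = 180.249 g.
SiO2 wt% = 180.249 / 497.742 × 100 = 36.21%.

36.21 wt%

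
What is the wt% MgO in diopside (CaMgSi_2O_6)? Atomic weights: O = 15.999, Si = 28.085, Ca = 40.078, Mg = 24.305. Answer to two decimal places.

Molar mass of CaMgSi_2O_6 = 1·40.078 + 1·24.305 + 2·28.085 + 6·15.999 = 216.547 g/mol.
Each formula unit contains 1 Mg, equivalent to 1/1 = 1.0000 mol MgO.
M(MgO) = 1×24.305 + 1×15.999 = 40.304 g/mol.
Mass of MgO per formula unit = 1.0000 × 40.304 = 40.304 g.
MgO wt% = 40.304 / 216.547 × 100 = 18.61%.

18.61 wt%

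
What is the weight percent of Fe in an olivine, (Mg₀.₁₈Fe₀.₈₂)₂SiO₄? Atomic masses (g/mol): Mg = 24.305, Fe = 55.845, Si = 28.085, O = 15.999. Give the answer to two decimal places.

47.60 wt%

Molar mass of (Mg₀.₁₈Fe₀.₈₂)₂SiO₄: 0.36*24.305 + 1.64*55.845 + 1*28.085 + 4*15.999 = 192.417 g/mol.
Mass of Fe per formula unit: 1.64 × 55.845 = 91.586 g.
Weight fraction Fe = 91.586 / 192.417 = 0.4760.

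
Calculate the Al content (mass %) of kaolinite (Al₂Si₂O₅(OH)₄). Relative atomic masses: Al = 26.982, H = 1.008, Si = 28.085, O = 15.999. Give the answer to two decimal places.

20.90 mass %

Molar mass of Al₂Si₂O₅(OH)₄: 2*26.982 + 2*28.085 + 9*15.999 + 4*1.008 = 258.157 g/mol.
Mass of Al per formula unit: 2 × 26.982 = 53.964 g.
Weight fraction Al = 53.964 / 258.157 = 0.2090.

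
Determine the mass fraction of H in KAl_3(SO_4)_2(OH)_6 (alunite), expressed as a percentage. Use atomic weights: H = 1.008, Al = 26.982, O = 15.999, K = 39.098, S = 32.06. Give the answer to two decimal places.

1.46 weight percent

Molar mass of KAl_3(SO_4)_2(OH)_6: 1×39.098 + 3×26.982 + 2×32.06 + 14×15.999 + 6×1.008 = 414.198 g/mol.
Mass of H per formula unit: 6 × 1.008 = 6.048 g.
Weight fraction H = 6.048 / 414.198 = 0.0146.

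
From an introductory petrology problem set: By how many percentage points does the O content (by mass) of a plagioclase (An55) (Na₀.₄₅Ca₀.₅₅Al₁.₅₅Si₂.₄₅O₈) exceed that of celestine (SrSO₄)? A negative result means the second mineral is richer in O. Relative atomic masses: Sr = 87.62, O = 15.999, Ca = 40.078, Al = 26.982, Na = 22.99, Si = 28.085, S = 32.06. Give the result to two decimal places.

12.39 percentage points

First mineral: 127.992 g O in 271.011 g formula = 47.23 wt% O.
Second mineral: 63.996 g O in 183.676 g formula = 34.84 wt% O.
47.23% − 34.84% gives a difference of 12.39 percentage points.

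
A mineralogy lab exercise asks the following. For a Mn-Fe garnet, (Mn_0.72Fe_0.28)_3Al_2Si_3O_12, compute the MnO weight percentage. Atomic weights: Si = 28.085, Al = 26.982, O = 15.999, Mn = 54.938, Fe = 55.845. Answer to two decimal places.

M((Mn_0.72Fe_0.28)_3Al_2Si_3O_12) = 495.783 g/mol; M(MnO) = 70.937 g/mol.
Moles MnO per formula unit = 2.16 Mn ÷ 1 = 2.1600.
MnO fraction = (2.1600 × 70.937) / 495.783 = 153.224/495.783 = 0.3091.

30.91 wt%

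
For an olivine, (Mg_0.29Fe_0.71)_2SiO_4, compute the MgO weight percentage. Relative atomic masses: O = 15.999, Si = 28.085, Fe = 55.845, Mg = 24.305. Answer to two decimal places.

12.60 wt%

M((Mg_0.29Fe_0.71)_2SiO_4) = 185.478 g/mol; M(MgO) = 40.304 g/mol.
Moles MgO per formula unit = 0.58 Mg ÷ 1 = 0.5800.
MgO fraction = (0.5800 × 40.304) / 185.478 = 23.376/185.478 = 0.1260.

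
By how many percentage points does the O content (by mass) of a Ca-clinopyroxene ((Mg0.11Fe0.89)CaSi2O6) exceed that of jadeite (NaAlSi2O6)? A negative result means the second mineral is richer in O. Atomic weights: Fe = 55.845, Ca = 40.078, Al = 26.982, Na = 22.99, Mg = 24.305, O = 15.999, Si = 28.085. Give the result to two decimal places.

-8.25 percentage points

O in (Mg0.11Fe0.89)CaSi2O6: molar mass 244.618 g/mol; 6×15.999 = 95.994 g → 39.24 wt%.
O in NaAlSi2O6: molar mass 202.136 g/mol; 6×15.999 = 95.994 g → 47.49 wt%.
Difference = 39.24 − 47.49 = -8.25 percentage points.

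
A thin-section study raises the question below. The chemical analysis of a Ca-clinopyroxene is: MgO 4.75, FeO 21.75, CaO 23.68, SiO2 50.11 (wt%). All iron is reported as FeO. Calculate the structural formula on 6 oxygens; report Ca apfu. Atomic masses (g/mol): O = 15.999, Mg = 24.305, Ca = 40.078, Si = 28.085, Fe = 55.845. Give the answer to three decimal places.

MgO: 4.75/40.304 = 0.11785 mol → 0.11785 mol Mg, 0.11785 mol O.
FeO: 21.75/71.844 = 0.30274 mol → 0.30274 mol Fe, 0.30274 mol O.
CaO: 23.68/56.077 = 0.42228 mol → 0.42228 mol Ca, 0.42228 mol O.
SiO2: 50.11/60.083 = 0.83401 mol → 0.83401 mol Si, 1.66802 mol O.
Total oxygen = 2.51089 mol. Normalization factor = 6/2.51089 = 2.38959.
Ca per 6 O = 0.42228 × 2.38959 = 1.009.

1.009 Ca apfu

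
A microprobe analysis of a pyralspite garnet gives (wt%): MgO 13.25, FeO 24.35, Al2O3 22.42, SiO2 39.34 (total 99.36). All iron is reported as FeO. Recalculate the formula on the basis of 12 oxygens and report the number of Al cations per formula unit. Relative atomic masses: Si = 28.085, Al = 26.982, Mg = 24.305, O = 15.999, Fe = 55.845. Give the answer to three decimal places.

MgO: 13.25/40.304 = 0.32875 mol → 0.32875 mol Mg, 0.32875 mol O.
FeO: 24.35/71.844 = 0.33893 mol → 0.33893 mol Fe, 0.33893 mol O.
Al2O3: 22.42/101.961 = 0.21989 mol → 0.43978 mol Al, 0.65967 mol O.
SiO2: 39.34/60.083 = 0.65476 mol → 0.65476 mol Si, 1.30952 mol O.
Total oxygen = 2.63687 mol. Normalization factor = 12/2.63687 = 4.55085.
Al per 12 O = 0.43978 × 4.55085 = 2.001.

2.001 Al apfu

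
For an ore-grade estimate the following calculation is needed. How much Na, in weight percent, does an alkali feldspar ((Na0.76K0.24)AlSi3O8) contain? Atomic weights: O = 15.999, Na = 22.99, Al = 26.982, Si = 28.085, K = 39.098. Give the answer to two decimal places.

6.57 weight percent

Molar mass of (Na0.76K0.24)AlSi3O8: 0.76·22.99 + 0.24·39.098 + 1·26.982 + 3·28.085 + 8·15.999 = 266.085 g/mol.
Mass of Na per formula unit: 0.76 × 22.99 = 17.472 g.
Weight fraction Na = 17.472 / 266.085 = 0.0657.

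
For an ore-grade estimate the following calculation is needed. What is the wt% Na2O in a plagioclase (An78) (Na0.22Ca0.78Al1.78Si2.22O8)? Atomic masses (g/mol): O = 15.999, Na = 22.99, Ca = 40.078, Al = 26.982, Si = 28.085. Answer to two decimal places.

Formula mass = 274.687 g/mol.
0.22 Na → 0.1100 mol Na2O per formula unit; M(Na2O) = 61.979, so Na2O mass = 6.818 g.
6.818/274.687 × 100 = 2.48 wt%.

2.48 wt%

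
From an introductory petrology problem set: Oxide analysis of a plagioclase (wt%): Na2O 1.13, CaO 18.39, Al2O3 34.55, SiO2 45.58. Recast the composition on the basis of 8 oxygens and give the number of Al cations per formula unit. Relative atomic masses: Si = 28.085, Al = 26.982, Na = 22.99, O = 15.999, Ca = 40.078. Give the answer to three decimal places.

1.13 wt% Na2O ÷ 61.979 g/mol = 0.01823 mol, giving 0.03646 Na and 0.01823 O.
18.39 wt% CaO ÷ 56.077 g/mol = 0.32794 mol, giving 0.32794 Ca and 0.32794 O.
34.55 wt% Al2O3 ÷ 101.961 g/mol = 0.33886 mol, giving 0.67772 Al and 1.01658 O.
45.58 wt% SiO2 ÷ 60.083 g/mol = 0.75862 mol, giving 0.75862 Si and 1.51724 O.
Oxygen sums to 2.87999; scaling by 8/2.87999 = 2.77779 puts the formula on 8 O.
Al: 0.67772 × 2.77779 = 1.883 atoms per formula unit.

1.883 Al apfu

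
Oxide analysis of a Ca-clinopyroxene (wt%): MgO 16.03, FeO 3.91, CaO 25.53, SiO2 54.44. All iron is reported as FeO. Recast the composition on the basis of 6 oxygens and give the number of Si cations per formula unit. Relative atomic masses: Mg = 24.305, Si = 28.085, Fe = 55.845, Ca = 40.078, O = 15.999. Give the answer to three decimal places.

1.999 Si apfu

MgO (M=40.304): mol = 0.39773; Mg = 0.39773, O = 0.39773.
FeO (M=71.844): mol = 0.05442; Fe = 0.05442, O = 0.05442.
CaO (M=56.077): mol = 0.45527; Ca = 0.45527, O = 0.45527.
SiO2 (M=60.083): mol = 0.90608; Si = 0.90608, O = 1.81216.
ΣO = 2.71958; factor = 6/ΣO = 2.20622.
Si apfu = 0.90608 × 2.20622 = 1.999.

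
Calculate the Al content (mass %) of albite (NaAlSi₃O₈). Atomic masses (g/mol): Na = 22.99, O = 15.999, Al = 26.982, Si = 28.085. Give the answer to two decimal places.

10.29 mass %

Formula mass = 1×22.99 + 1×26.982 + 3×28.085 + 8×15.999 = 262.219 g/mol, of which 26.982 g is Al.
So Al makes up 26.982/262.219 = 0.1029 of the mass, i.e. 10.29%.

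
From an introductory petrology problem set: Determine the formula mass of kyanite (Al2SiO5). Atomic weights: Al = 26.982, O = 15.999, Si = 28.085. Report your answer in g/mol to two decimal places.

162.04 g/mol

Al: 2 × 26.982 = 53.9640
Si: 1 × 28.085 = 28.0850
O: 5 × 15.999 = 79.9950
Summing the contributions gives the formula mass.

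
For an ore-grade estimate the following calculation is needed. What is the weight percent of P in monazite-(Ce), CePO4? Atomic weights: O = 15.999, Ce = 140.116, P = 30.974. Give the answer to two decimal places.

Molar mass of CePO4: 1×140.116 + 1×30.974 + 4×15.999 = 235.086 g/mol.
Mass of P per formula unit: 1 × 30.974 = 30.974 g.
Weight fraction P = 30.974 / 235.086 = 0.1318.

13.18 weight percent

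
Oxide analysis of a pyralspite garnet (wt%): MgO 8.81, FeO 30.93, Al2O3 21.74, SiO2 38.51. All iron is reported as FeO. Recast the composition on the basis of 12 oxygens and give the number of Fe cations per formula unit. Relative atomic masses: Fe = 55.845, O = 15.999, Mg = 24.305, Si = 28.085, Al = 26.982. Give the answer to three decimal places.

2.010 Fe apfu

MgO: 8.81/40.304 = 0.21859 mol → 0.21859 mol Mg, 0.21859 mol O.
FeO: 30.93/71.844 = 0.43052 mol → 0.43052 mol Fe, 0.43052 mol O.
Al2O3: 21.74/101.961 = 0.21322 mol → 0.42644 mol Al, 0.63966 mol O.
SiO2: 38.51/60.083 = 0.64095 mol → 0.64095 mol Si, 1.28190 mol O.
Total oxygen = 2.57067 mol. Normalization factor = 12/2.57067 = 4.66804.
Fe per 12 O = 0.43052 × 4.66804 = 2.010.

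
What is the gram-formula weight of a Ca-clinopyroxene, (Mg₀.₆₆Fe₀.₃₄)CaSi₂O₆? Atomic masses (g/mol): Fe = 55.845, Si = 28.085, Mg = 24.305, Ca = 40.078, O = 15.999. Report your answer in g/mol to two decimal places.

The formula mass is the sum 0.66·24.305 + 0.34·55.845 + 1·40.078 + 2·28.085 + 6·15.999.

227.27 g/mol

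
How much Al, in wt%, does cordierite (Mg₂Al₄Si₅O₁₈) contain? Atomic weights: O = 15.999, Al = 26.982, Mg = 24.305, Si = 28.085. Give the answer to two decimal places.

Formula mass = 2*24.305 + 4*26.982 + 5*28.085 + 18*15.999 = 584.945 g/mol, of which 107.928 g is Al.
So Al makes up 107.928/584.945 = 0.1845 of the mass, i.e. 18.45%.

18.45 wt%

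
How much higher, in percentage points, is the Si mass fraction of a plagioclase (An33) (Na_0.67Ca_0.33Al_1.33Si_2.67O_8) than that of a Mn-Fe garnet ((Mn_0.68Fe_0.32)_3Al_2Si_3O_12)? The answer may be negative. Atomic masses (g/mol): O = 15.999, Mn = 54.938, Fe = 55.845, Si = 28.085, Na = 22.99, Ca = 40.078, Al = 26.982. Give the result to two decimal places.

M(Na_0.67Ca_0.33Al_1.33Si_2.67O_8) = 267.494 g/mol, so wt% Si = 74.987/267.494 × 100 = 28.03%.
M((Mn_0.68Fe_0.32)_3Al_2Si_3O_12) = 495.892 g/mol, so wt% Si = 84.255/495.892 × 100 = 16.99%.
28.03 − 16.99 = 11.04 pp.

11.04 percentage points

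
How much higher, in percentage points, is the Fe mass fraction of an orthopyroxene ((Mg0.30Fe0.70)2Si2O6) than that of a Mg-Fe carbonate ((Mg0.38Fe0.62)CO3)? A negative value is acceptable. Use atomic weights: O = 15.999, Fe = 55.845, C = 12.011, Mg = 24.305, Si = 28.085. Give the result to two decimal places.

M((Mg0.30Fe0.70)2Si2O6) = 244.930 g/mol, so wt% Fe = 78.183/244.930 × 100 = 31.92%.
M((Mg0.38Fe0.62)CO3) = 103.868 g/mol, so wt% Fe = 34.624/103.868 × 100 = 33.33%.
31.92 − 33.33 = -1.41 pp.

-1.41 percentage points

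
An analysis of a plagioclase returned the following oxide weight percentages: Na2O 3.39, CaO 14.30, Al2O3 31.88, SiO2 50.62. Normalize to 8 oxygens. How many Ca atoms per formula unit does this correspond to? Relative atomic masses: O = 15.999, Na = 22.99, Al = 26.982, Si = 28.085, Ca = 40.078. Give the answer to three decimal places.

3.39 wt% Na2O ÷ 61.979 g/mol = 0.05470 mol, giving 0.10940 Na and 0.05470 O.
14.30 wt% CaO ÷ 56.077 g/mol = 0.25501 mol, giving 0.25501 Ca and 0.25501 O.
31.88 wt% Al2O3 ÷ 101.961 g/mol = 0.31267 mol, giving 0.62534 Al and 0.93801 O.
50.62 wt% SiO2 ÷ 60.083 g/mol = 0.84250 mol, giving 0.84250 Si and 1.68500 O.
Oxygen sums to 2.93272; scaling by 8/2.93272 = 2.72784 puts the formula on 8 O.
Ca: 0.25501 × 2.72784 = 0.696 atoms per formula unit.

0.696 Ca apfu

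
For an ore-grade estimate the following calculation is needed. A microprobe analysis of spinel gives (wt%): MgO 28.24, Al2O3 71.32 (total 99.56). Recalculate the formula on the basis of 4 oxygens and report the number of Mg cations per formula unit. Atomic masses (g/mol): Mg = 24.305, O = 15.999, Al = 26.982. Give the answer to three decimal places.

MgO: 28.24/40.304 = 0.70067 mol → 0.70067 mol Mg, 0.70067 mol O.
Al2O3: 71.32/101.961 = 0.69948 mol → 1.39896 mol Al, 2.09844 mol O.
Total oxygen = 2.79911 mol. Normalization factor = 4/2.79911 = 1.42903.
Mg per 4 O = 0.70067 × 1.42903 = 1.001.

1.001 Mg apfu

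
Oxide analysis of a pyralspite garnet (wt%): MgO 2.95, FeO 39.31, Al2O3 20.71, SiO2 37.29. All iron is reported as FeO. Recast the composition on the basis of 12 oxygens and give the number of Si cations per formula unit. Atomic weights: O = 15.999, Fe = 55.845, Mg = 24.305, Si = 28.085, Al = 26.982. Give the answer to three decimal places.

3.014 Si apfu

2.95 wt% MgO ÷ 40.304 g/mol = 0.07319 mol, giving 0.07319 Mg and 0.07319 O.
39.31 wt% FeO ÷ 71.844 g/mol = 0.54716 mol, giving 0.54716 Fe and 0.54716 O.
20.71 wt% Al2O3 ÷ 101.961 g/mol = 0.20312 mol, giving 0.40624 Al and 0.60936 O.
37.29 wt% SiO2 ÷ 60.083 g/mol = 0.62064 mol, giving 0.62064 Si and 1.24128 O.
Oxygen sums to 2.47099; scaling by 12/2.47099 = 4.85635 puts the formula on 12 O.
Si: 0.62064 × 4.85635 = 3.014 atoms per formula unit.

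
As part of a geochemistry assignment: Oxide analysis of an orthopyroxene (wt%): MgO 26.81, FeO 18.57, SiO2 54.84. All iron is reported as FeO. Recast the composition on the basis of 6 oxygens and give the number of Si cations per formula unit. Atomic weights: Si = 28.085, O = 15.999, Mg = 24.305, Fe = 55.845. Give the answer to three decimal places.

1.992 Si apfu

MgO (M=40.304): mol = 0.66519; Mg = 0.66519, O = 0.66519.
FeO (M=71.844): mol = 0.25848; Fe = 0.25848, O = 0.25848.
SiO2 (M=60.083): mol = 0.91274; Si = 0.91274, O = 1.82548.
ΣO = 2.74915; factor = 6/ΣO = 2.18249.
Si apfu = 0.91274 × 2.18249 = 1.992.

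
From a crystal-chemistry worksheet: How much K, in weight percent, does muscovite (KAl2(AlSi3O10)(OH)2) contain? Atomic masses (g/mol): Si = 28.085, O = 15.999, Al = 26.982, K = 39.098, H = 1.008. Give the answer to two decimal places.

Formula mass = 1*39.098 + 3*26.982 + 3*28.085 + 12*15.999 + 2*1.008 = 398.303 g/mol, of which 39.098 g is K.
So K makes up 39.098/398.303 = 0.0982 of the mass, i.e. 9.82%.

9.82 weight percent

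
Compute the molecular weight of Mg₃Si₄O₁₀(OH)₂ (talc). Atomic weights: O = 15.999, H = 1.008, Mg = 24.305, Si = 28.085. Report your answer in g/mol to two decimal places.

379.26 g/mol

M = 3×24.305 + 4×28.085 + 12×15.999 + 2×1.008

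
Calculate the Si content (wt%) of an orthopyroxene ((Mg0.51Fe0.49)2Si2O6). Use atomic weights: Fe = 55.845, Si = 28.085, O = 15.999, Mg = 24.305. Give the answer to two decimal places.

24.24 wt%

Molar mass of (Mg0.51Fe0.49)2Si2O6: 1.02*24.305 + 0.98*55.845 + 2*28.085 + 6*15.999 = 231.683 g/mol.
Mass of Si per formula unit: 2 × 28.085 = 56.170 g.
Weight fraction Si = 56.170 / 231.683 = 0.2424.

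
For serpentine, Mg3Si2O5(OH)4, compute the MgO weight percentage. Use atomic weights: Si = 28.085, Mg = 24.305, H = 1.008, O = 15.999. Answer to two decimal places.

43.63 wt%

Molar mass of Mg3Si2O5(OH)4 = 3·24.305 + 2·28.085 + 9·15.999 + 4·1.008 = 277.108 g/mol.
Each formula unit contains 3 Mg, equivalent to 3/1 = 3.0000 mol MgO.
M(MgO) = 1×24.305 + 1×15.999 = 40.304 g/mol.
Mass of MgO per formula unit = 3.0000 × 40.304 = 120.912 g.
MgO wt% = 120.912 / 277.108 × 100 = 43.63%.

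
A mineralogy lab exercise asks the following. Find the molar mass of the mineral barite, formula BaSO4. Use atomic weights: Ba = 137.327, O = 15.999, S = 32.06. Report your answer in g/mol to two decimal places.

The formula mass is the sum 1·137.327 + 1·32.06 + 4·15.999.

233.38 g/mol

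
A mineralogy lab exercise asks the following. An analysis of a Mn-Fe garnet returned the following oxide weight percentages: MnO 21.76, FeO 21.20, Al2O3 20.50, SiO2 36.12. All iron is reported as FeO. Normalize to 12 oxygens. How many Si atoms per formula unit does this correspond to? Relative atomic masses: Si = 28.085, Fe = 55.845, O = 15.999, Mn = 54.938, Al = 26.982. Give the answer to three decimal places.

MnO: 21.76/70.937 = 0.30675 mol → 0.30675 mol Mn, 0.30675 mol O.
FeO: 21.20/71.844 = 0.29508 mol → 0.29508 mol Fe, 0.29508 mol O.
Al2O3: 20.50/101.961 = 0.20106 mol → 0.40212 mol Al, 0.60318 mol O.
SiO2: 36.12/60.083 = 0.60117 mol → 0.60117 mol Si, 1.20234 mol O.
Total oxygen = 2.40735 mol. Normalization factor = 12/2.40735 = 4.98473.
Si per 12 O = 0.60117 × 4.98473 = 2.997.

2.997 Si apfu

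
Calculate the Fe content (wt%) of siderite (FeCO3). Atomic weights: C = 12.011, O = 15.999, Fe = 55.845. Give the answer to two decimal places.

Formula mass = 1*55.845 + 1*12.011 + 3*15.999 = 115.853 g/mol, of which 55.845 g is Fe.
So Fe makes up 55.845/115.853 = 0.4820 of the mass, i.e. 48.20%.

48.20 wt%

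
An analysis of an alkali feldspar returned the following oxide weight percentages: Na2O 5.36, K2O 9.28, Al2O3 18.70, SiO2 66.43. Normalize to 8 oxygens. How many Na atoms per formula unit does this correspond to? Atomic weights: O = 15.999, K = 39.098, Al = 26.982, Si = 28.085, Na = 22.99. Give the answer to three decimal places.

5.36 wt% Na2O ÷ 61.979 g/mol = 0.08648 mol, giving 0.17296 Na and 0.08648 O.
9.28 wt% K2O ÷ 94.195 g/mol = 0.09852 mol, giving 0.19704 K and 0.09852 O.
18.70 wt% Al2O3 ÷ 101.961 g/mol = 0.18340 mol, giving 0.36680 Al and 0.55020 O.
66.43 wt% SiO2 ÷ 60.083 g/mol = 1.10564 mol, giving 1.10564 Si and 2.21128 O.
Oxygen sums to 2.94648; scaling by 8/2.94648 = 2.71510 puts the formula on 8 O.
Na: 0.17296 × 2.71510 = 0.470 atoms per formula unit.

0.470 Na apfu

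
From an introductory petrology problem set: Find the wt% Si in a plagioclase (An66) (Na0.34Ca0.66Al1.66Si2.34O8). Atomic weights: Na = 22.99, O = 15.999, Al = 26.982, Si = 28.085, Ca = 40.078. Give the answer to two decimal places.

24.09 weight percent

Molar mass of Na0.34Ca0.66Al1.66Si2.34O8: 0.34·22.99 + 0.66·40.078 + 1.66·26.982 + 2.34·28.085 + 8·15.999 = 272.769 g/mol.
Mass of Si per formula unit: 2.34 × 28.085 = 65.719 g.
Weight fraction Si = 65.719 / 272.769 = 0.2409.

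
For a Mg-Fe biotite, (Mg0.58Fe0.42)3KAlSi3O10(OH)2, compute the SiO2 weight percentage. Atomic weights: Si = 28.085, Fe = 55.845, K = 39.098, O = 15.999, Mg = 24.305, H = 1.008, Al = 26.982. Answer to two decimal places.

39.44 wt%

Formula mass = 456.994 g/mol.
3 Si → 3.0000 mol SiO2 per formula unit; M(SiO2) = 60.083, so SiO2 mass = 180.249 g.
180.249/456.994 × 100 = 39.44 wt%.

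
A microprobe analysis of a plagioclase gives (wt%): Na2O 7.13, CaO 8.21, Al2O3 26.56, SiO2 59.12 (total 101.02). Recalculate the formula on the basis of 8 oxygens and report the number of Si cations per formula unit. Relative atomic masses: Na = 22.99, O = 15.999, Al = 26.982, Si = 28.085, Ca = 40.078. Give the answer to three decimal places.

2.614 Si apfu

Na2O: 7.13/61.979 = 0.11504 mol → 0.23008 mol Na, 0.11504 mol O.
CaO: 8.21/56.077 = 0.14641 mol → 0.14641 mol Ca, 0.14641 mol O.
Al2O3: 26.56/101.961 = 0.26049 mol → 0.52098 mol Al, 0.78147 mol O.
SiO2: 59.12/60.083 = 0.98397 mol → 0.98397 mol Si, 1.96794 mol O.
Total oxygen = 3.01086 mol. Normalization factor = 8/3.01086 = 2.65705.
Si per 8 O = 0.98397 × 2.65705 = 2.614.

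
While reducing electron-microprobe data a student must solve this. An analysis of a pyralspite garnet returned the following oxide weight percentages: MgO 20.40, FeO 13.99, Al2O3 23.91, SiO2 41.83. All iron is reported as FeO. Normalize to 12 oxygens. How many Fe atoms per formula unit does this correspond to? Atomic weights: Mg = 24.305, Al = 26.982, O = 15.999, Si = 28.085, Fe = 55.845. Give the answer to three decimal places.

20.40 wt% MgO ÷ 40.304 g/mol = 0.50615 mol, giving 0.50615 Mg and 0.50615 O.
13.99 wt% FeO ÷ 71.844 g/mol = 0.19473 mol, giving 0.19473 Fe and 0.19473 O.
23.91 wt% Al2O3 ÷ 101.961 g/mol = 0.23450 mol, giving 0.46900 Al and 0.70350 O.
41.83 wt% SiO2 ÷ 60.083 g/mol = 0.69620 mol, giving 0.69620 Si and 1.39240 O.
Oxygen sums to 2.79678; scaling by 12/2.79678 = 4.29065 puts the formula on 12 O.
Fe: 0.19473 × 4.29065 = 0.836 atoms per formula unit.

0.836 Fe apfu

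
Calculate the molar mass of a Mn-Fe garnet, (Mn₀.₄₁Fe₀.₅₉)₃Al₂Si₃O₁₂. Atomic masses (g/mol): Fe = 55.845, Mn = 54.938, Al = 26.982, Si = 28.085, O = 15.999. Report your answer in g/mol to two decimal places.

The formula mass is the sum 1.23*54.938 + 1.77*55.845 + 2*26.982 + 3*28.085 + 12*15.999.

496.63 g/mol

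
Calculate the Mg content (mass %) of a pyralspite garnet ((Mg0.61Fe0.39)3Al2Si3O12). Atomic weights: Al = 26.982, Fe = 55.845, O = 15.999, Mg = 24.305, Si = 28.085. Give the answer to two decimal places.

10.11 mass %

Molar mass of (Mg0.61Fe0.39)3Al2Si3O12: 1.83×24.305 + 1.17×55.845 + 2×26.982 + 3×28.085 + 12×15.999 = 440.024 g/mol.
Mass of Mg per formula unit: 1.83 × 24.305 = 44.478 g.
Weight fraction Mg = 44.478 / 440.024 = 0.1011.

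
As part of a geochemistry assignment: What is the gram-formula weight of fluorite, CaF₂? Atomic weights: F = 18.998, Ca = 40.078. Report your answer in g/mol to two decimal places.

78.07 g/mol

The formula mass is the sum 1×40.078 + 2×18.998.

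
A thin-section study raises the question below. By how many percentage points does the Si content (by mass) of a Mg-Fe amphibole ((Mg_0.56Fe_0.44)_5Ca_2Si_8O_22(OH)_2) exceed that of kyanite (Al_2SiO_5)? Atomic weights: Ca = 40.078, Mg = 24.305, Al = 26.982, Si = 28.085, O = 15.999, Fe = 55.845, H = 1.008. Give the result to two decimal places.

8.15 percentage points

First mineral: 224.680 g Si in 881.741 g formula = 25.48 wt% Si.
Second mineral: 28.085 g Si in 162.044 g formula = 17.33 wt% Si.
25.48% − 17.33% gives a difference of 8.15 percentage points.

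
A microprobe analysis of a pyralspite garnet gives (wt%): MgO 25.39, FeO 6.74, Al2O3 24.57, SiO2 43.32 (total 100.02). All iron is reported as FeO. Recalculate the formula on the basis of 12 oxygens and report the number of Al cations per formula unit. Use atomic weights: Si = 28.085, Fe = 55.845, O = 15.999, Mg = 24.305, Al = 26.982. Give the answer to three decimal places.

MgO: 25.39/40.304 = 0.62996 mol → 0.62996 mol Mg, 0.62996 mol O.
FeO: 6.74/71.844 = 0.09381 mol → 0.09381 mol Fe, 0.09381 mol O.
Al2O3: 24.57/101.961 = 0.24097 mol → 0.48194 mol Al, 0.72291 mol O.
SiO2: 43.32/60.083 = 0.72100 mol → 0.72100 mol Si, 1.44200 mol O.
Total oxygen = 2.88868 mol. Normalization factor = 12/2.88868 = 4.15415.
Al per 12 O = 0.48194 × 4.15415 = 2.002.

2.002 Al apfu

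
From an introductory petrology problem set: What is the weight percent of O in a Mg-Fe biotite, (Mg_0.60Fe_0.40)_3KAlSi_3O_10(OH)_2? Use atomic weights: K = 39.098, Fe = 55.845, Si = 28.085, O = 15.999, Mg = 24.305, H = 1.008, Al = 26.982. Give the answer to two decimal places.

42.19 weight percent

Formula mass = 1.80·24.305 + 1.20·55.845 + 1·39.098 + 1·26.982 + 3·28.085 + 12·15.999 + 2·1.008 = 455.102 g/mol, of which 191.988 g is O.
So O makes up 191.988/455.102 = 0.4219 of the mass, i.e. 42.19%.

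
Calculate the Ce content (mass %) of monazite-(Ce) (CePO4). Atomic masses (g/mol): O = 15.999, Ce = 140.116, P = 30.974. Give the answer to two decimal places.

Formula mass = 1×140.116 + 1×30.974 + 4×15.999 = 235.086 g/mol, of which 140.116 g is Ce.
So Ce makes up 140.116/235.086 = 0.5960 of the mass, i.e. 59.60%.

59.60 mass %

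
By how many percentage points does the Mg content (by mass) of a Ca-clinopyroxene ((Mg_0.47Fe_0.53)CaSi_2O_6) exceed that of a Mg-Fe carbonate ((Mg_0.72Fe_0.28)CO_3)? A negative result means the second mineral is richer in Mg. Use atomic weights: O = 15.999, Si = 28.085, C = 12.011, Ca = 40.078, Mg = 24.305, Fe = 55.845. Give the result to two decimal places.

-13.89 percentage points

Mg in (Mg_0.47Fe_0.53)CaSi_2O_6: molar mass 233.263 g/mol; 0.47×24.305 = 11.423 g → 4.90 wt%.
Mg in (Mg_0.72Fe_0.28)CO_3: molar mass 93.144 g/mol; 0.72×24.305 = 17.500 g → 18.79 wt%.
Difference = 4.90 − 18.79 = -13.89 percentage points.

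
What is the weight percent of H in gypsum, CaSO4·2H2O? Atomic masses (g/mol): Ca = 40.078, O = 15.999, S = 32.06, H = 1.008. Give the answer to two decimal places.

M(CaSO4·2H2O) = 172.164 g/mol.
H contributes 4 × 1.008 = 4.032 g per mole.
4.032/172.164 = 0.0234 → 2.34%.

2.34 wt%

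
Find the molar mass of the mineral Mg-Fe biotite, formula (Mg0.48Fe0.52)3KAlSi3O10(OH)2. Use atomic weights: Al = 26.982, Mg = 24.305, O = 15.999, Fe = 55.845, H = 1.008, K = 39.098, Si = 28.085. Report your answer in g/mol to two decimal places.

466.46 g/mol

M = 1.44(24.305) + 1.56(55.845) + 1(39.098) + 1(26.982) + 3(28.085) + 12(15.999) + 2(1.008)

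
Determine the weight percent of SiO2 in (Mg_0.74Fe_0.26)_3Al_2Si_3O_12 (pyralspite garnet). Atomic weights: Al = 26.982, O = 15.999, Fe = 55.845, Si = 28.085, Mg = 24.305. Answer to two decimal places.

42.14 wt%

Formula mass = 427.723 g/mol.
3 Si → 3.0000 mol SiO2 per formula unit; M(SiO2) = 60.083, so SiO2 mass = 180.249 g.
180.249/427.723 × 100 = 42.14 wt%.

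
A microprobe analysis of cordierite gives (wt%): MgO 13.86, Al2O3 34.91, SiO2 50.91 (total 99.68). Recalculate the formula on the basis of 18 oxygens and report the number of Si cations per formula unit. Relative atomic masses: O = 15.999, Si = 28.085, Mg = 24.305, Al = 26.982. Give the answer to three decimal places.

4.975 Si apfu

MgO: 13.86/40.304 = 0.34389 mol → 0.34389 mol Mg, 0.34389 mol O.
Al2O3: 34.91/101.961 = 0.34239 mol → 0.68478 mol Al, 1.02717 mol O.
SiO2: 50.91/60.083 = 0.84733 mol → 0.84733 mol Si, 1.69466 mol O.
Total oxygen = 3.06572 mol. Normalization factor = 18/3.06572 = 5.87138.
Si per 18 O = 0.84733 × 5.87138 = 4.975.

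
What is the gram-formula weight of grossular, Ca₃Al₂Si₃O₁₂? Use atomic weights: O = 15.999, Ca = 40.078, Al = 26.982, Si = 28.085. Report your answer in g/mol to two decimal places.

The formula mass is the sum 3*40.078 + 2*26.982 + 3*28.085 + 12*15.999.

450.44 g/mol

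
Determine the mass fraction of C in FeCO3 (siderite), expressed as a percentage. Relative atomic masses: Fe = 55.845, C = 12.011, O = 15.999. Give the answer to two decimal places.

10.37 weight percent

Formula mass = 1*55.845 + 1*12.011 + 3*15.999 = 115.853 g/mol, of which 12.011 g is C.
So C makes up 12.011/115.853 = 0.1037 of the mass, i.e. 10.37%.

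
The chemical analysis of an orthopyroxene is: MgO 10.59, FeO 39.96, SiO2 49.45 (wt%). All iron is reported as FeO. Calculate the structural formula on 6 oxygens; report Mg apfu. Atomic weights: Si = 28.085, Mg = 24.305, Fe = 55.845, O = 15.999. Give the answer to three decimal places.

0.640 Mg apfu

10.59 wt% MgO ÷ 40.304 g/mol = 0.26275 mol, giving 0.26275 Mg and 0.26275 O.
39.96 wt% FeO ÷ 71.844 g/mol = 0.55621 mol, giving 0.55621 Fe and 0.55621 O.
49.45 wt% SiO2 ÷ 60.083 g/mol = 0.82303 mol, giving 0.82303 Si and 1.64606 O.
Oxygen sums to 2.46502; scaling by 6/2.46502 = 2.43406 puts the formula on 6 O.
Mg: 0.26275 × 2.43406 = 0.640 atoms per formula unit.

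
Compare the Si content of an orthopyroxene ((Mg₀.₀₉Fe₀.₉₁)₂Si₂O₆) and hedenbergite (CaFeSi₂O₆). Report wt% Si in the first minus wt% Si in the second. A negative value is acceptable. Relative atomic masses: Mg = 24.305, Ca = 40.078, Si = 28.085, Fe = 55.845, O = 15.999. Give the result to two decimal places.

M((Mg₀.₀₉Fe₀.₉₁)₂Si₂O₆) = 258.177 g/mol, so wt% Si = 56.170/258.177 × 100 = 21.76%.
M(CaFeSi₂O₆) = 248.087 g/mol, so wt% Si = 56.170/248.087 × 100 = 22.64%.
21.76 − 22.64 = -0.88 pp.

-0.88 percentage points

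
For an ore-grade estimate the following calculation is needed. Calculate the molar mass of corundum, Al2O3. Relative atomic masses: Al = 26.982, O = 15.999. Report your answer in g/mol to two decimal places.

101.96 g/mol

Al: 2 × 26.982 = 53.9640
O: 3 × 15.999 = 47.9970
Summing the contributions gives the formula mass.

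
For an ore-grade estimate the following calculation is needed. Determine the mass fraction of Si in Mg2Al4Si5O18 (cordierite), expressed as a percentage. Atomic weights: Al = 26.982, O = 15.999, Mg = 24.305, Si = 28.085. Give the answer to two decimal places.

Formula mass = 2×24.305 + 4×26.982 + 5×28.085 + 18×15.999 = 584.945 g/mol, of which 140.425 g is Si.
So Si makes up 140.425/584.945 = 0.2401 of the mass, i.e. 24.01%.

24.01 weight percent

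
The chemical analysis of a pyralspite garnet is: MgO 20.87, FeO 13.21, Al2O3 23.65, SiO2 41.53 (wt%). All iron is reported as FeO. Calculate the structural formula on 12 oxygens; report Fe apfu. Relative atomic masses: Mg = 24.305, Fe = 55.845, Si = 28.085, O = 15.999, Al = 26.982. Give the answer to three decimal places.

0.794 Fe apfu

MgO (M=40.304): mol = 0.51781; Mg = 0.51781, O = 0.51781.
FeO (M=71.844): mol = 0.18387; Fe = 0.18387, O = 0.18387.
Al2O3 (M=101.961): mol = 0.23195; Al = 0.46390, O = 0.69585.
SiO2 (M=60.083): mol = 0.69121; Si = 0.69121, O = 1.38242.
ΣO = 2.77995; factor = 12/ΣO = 4.31662.
Fe apfu = 0.18387 × 4.31662 = 0.794.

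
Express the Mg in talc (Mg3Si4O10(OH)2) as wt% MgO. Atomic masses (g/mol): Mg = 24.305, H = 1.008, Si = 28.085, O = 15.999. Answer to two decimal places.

31.88 wt%

Formula mass = 379.259 g/mol.
3 Mg → 3.0000 mol MgO per formula unit; M(MgO) = 40.304, so MgO mass = 120.912 g.
120.912/379.259 × 100 = 31.88 wt%.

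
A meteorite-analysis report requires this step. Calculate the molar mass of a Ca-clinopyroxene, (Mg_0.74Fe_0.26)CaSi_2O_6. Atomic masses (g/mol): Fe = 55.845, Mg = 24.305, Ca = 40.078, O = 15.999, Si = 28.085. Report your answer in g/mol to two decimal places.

224.75 g/mol

Mg: 0.74 × 24.305 = 17.9857
Fe: 0.26 × 55.845 = 14.5197
Ca: 1 × 40.078 = 40.0780
Si: 2 × 28.085 = 56.1700
O: 6 × 15.999 = 95.9940
Summing the contributions gives the formula mass.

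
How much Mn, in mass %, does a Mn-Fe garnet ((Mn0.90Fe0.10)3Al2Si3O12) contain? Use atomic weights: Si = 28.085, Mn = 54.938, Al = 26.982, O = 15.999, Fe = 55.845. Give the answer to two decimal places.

29.95 mass %

Molar mass of (Mn0.90Fe0.10)3Al2Si3O12: 2.70*54.938 + 0.30*55.845 + 2*26.982 + 3*28.085 + 12*15.999 = 495.293 g/mol.
Mass of Mn per formula unit: 2.70 × 54.938 = 148.333 g.
Weight fraction Mn = 148.333 / 495.293 = 0.2995.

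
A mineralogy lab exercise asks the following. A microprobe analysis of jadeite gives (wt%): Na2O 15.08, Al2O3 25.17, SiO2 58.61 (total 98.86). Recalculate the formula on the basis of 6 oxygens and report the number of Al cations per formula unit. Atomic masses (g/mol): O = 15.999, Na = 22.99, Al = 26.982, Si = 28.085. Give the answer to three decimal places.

1.009 Al apfu

Na2O (M=61.979): mol = 0.24331; Na = 0.48662, O = 0.24331.
Al2O3 (M=101.961): mol = 0.24686; Al = 0.49372, O = 0.74058.
SiO2 (M=60.083): mol = 0.97548; Si = 0.97548, O = 1.95096.
ΣO = 2.93485; factor = 6/ΣO = 2.04440.
Al apfu = 0.49372 × 2.04440 = 1.009.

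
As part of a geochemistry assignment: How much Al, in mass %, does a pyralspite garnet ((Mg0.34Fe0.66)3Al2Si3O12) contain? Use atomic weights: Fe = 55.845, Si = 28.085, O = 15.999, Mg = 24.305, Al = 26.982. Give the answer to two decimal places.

M((Mg0.34Fe0.66)3Al2Si3O12) = 465.571 g/mol.
Al contributes 2 × 26.982 = 53.964 g per mole.
53.964/465.571 = 0.1159 → 11.59%.

11.59 mass %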